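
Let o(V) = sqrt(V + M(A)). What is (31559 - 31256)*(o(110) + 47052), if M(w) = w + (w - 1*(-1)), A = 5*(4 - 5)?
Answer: 14256756 + 303*sqrt(101) ≈ 1.4260e+7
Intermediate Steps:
A = -5 (A = 5*(-1) = -5)
M(w) = 1 + 2*w (M(w) = w + (w + 1) = w + (1 + w) = 1 + 2*w)
o(V) = sqrt(-9 + V) (o(V) = sqrt(V + (1 + 2*(-5))) = sqrt(V + (1 - 10)) = sqrt(V - 9) = sqrt(-9 + V))
(31559 - 31256)*(o(110) + 47052) = (31559 - 31256)*(sqrt(-9 + 110) + 47052) = 303*(sqrt(101) + 47052) = 303*(47052 + sqrt(101)) = 14256756 + 303*sqrt(101)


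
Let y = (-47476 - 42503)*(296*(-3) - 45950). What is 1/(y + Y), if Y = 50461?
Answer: 1/4214486863 ≈ 2.3728e-10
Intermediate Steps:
y = 4214436402 (y = -89979*(-888 - 45950) = -89979*(-46838) = 4214436402)
1/(y + Y) = 1/(4214436402 + 50461) = 1/4214486863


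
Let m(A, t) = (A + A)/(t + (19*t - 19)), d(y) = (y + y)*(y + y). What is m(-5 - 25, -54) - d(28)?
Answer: -3446404/1099 ≈ -3135.9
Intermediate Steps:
d(y) = 4*y² (d(y) = (2*y)*(2*y) = 4*y²)
m(A, t) = 2*A/(-19 + 20*t) (m(A, t) = (2*A)/(t + (-19 + 19*t)) = (2*A)/(-19 + 20*t) = 2*A/(-19 + 20*t))
m(-5 - 25, -54) - d(28) = 2*(-5 - 25)/(-19 + 20*(-54)) - 4*28² = 2*(-30)/(-19 - 1080) - 4*784 = 2*(-30)/(-1099) - 1*3136 = 2*(-30)*(-1/1099) - 3136 = 60/1099 - 3136 = -3446404/1099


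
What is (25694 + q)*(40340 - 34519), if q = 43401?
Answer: 402201995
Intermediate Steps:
(25694 + q)*(40340 - 34519) = (25694 + 43401)*(40340 - 34519) = 69095*5821 = 402201995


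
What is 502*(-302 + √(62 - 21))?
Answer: -151604 + 502*√41 ≈ -1.4839e+5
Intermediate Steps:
502*(-302 + √(62 - 21)) = 502*(-302 + √41) = -151604 + 502*√41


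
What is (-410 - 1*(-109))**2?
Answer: 90601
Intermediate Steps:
(-410 - 1*(-109))**2 = (-410 + 109)**2 = (-301)**2 = 90601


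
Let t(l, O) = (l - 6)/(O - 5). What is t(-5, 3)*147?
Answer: 1617/2 ≈ 808.50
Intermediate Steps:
t(l, O) = (-6 + l)/(-5 + O)
t(-5, 3)*147 = ((-6 - 5)/(-5 + 3))*147 = (-11/(-2))*147 = -½*(-11)*147 = (11/2)*147 = 1617/2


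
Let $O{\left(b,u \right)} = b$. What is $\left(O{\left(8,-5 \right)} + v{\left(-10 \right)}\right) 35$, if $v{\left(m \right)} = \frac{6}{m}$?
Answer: $259$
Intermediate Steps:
$\left(O{\left(8,-5 \right)} + v{\left(-10 \right)}\right) 35 = \left(8 + \frac{6}{-10}\right) 35 = \left(8 + 6 \left(- \frac{1}{10}\right)\right) 35 = \left(8 - \frac{3}{5}\right) 35 = \frac{37}{5} \cdot 35 = 259$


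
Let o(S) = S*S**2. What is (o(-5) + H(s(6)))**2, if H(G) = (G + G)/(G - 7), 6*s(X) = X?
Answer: 141376/9 ≈ 15708.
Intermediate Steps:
o(S) = S**3
s(X) = X/6
H(G) = 2*G/(-7 + G) (H(G) = (2*G)/(-7 + G) = 2*G/(-7 + G))
(o(-5) + H(s(6)))**2 = ((-5)**3 + 2*((1/6)*6)/(-7 + (1/6)*6))**2 = (-125 + 2*1/(-7 + 1))**2 = (-125 + 2*1/(-6))**2 = (-125 + 2*1*(-1/6))**2 = (-125 - 1/3)**2 = (-376/3)**2 = 141376/9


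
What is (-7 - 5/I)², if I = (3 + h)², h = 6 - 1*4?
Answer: 1296/25 ≈ 51.840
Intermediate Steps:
h = 2 (h = 6 - 4 = 2)
I = 25 (I = (3 + 2)² = 5² = 25)
(-7 - 5/I)² = (-7 - 5/25)² = (-7 - 5*1/25)² = (-7 - ⅕)² = (-36/5)² = 1296/25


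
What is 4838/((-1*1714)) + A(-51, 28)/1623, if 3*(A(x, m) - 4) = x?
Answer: -3937178/1390911 ≈ -2.8306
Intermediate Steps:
A(x, m) = 4 + x/3
4838/((-1*1714)) + A(-51, 28)/1623 = 4838/((-1*1714)) + (4 + (1/3)*(-51))/1623 = 4838/(-1714) + (4 - 17)*(1/1623) = 4838*(-1/1714) - 13*1/1623 = -2419/857 - 13/1623 = -3937178/1390911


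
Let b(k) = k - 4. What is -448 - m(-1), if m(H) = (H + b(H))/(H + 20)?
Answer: -8506/19 ≈ -447.68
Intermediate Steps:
b(k) = -4 + k
m(H) = (-4 + 2*H)/(20 + H) (m(H) = (H + (-4 + H))/(H + 20) = (-4 + 2*H)/(20 + H))
-448 - m(-1) = -448 - 2*(-2 - 1)/(20 - 1) = -448 - 2*(-3)/19 = -448 - 1*(-6/19) = -448 + 6/19 = -8506/19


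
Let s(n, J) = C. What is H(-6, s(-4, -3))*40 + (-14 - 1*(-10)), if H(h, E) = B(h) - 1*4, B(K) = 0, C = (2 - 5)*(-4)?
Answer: -164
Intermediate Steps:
C = 12 (C = -3*(-4) = 12)
s(n, J) = 12
H(h, E) = -4 (H(h, E) = 0 - 1*4 = 0 - 4 = -4)
H(-6, s(-4, -3))*40 + (-14 - 1*(-10)) = -4*40 + (-14 - 1*(-10)) = -160 + (-14 + 10) = -160 - 4 = -164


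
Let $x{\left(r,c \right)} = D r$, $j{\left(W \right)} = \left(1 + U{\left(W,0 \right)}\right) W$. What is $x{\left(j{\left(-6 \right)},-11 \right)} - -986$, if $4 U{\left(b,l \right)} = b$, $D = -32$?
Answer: $890$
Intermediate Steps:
$U{\left(b,l \right)} = \frac{b}{4}$
$j{\left(W \right)} = W \left(1 + \frac{W}{4}\right)$ ($j{\left(W \right)} = \left(1 + \frac{W}{4}\right) W = W \left(1 + \frac{W}{4}\right)$)
$x{\left(r,c \right)} = - 32 r$
$x{\left(j{\left(-6 \right)},-11 \right)} - -986 = - 32 \cdot \frac{1}{4} \left(-6\right) \left(4 - 6\right) - -986 = - 32 \cdot \frac{1}{4} \left(-6\right) \left(-2\right) + 986 = \left(-32\right) 3 + 986 = -96 + 986 = 890$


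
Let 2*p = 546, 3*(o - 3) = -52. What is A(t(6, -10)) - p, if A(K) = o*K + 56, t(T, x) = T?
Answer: -303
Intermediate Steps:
o = -43/3 (o = 3 + (⅓)*(-52) = 3 - 52/3 = -43/3 ≈ -14.333)
p = 273 (p = (½)*546 = 273)
A(K) = 56 - 43*K/3 (A(K) = -43*K/3 + 56 = 56 - 43*K/3)
A(t(6, -10)) - p = (56 - 43/3*6) - 1*273 = (56 - 86) - 273 = -30 - 273 = -303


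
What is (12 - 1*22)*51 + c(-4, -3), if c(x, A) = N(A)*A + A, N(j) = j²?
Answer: -540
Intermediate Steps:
c(x, A) = A + A³ (c(x, A) = A²*A + A = A³ + A = A + A³)
(12 - 1*22)*51 + c(-4, -3) = (12 - 1*22)*51 + (-3 + (-3)³) = (12 - 22)*51 + (-3 - 27) = -10*51 - 30 = -510 - 30 = -540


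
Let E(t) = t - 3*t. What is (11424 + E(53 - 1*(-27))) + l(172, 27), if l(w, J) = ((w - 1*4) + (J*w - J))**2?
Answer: 22907489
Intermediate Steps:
E(t) = -2*t
l(w, J) = (-4 + w - J + J*w)**2 (l(w, J) = ((w - 4) + (-J + J*w))**2 = ((-4 + w) + (-J + J*w))**2 = (-4 + w - J + J*w)**2)
(11424 + E(53 - 1*(-27))) + l(172, 27) = (11424 - 2*(53 - 1*(-27))) + (-4 + 172 - 1*27 + 27*172)**2 = (11424 - 2*(53 + 27)) + (-4 + 172 - 27 + 4644)**2 = (11424 - 2*80) + 4785**2 = (11424 - 160) + 22896225 = 11264 + 22896225 = 22907489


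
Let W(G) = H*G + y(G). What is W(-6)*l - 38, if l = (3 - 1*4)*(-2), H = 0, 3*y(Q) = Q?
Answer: -42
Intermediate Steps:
y(Q) = Q/3
W(G) = G/3 (W(G) = 0*G + G/3 = 0 + G/3 = G/3)
l = 2 (l = (3 - 4)*(-2) = -1*(-2) = 2)
W(-6)*l - 38 = ((⅓)*(-6))*2 - 38 = -2*2 - 38 = -4 - 38 = -42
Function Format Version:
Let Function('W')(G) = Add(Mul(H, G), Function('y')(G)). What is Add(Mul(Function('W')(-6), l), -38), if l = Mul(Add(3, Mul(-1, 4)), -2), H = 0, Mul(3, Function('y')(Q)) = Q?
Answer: -42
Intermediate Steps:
Function('y')(Q) = Mul(Rational(1, 3), Q)
Function('W')(G) = Mul(Rational(1, 3), G) (Function('W')(G) = Add(Mul(0, G), Mul(Rational(1, 3), G)) = Add(0, Mul(Rational(1, 3), G)) = Mul(Rational(1, 3), G))
l = 2 (l = Mul(Add(3, -4), -2) = Mul(-1, -2) = 2)
Add(Mul(Function('W')(-6), l), -38) = Add(Mul(Mul(Rational(1, 3), -6), 2), -38) = Add(Mul(-2, 2), -38) = Add(-4, -38) = -42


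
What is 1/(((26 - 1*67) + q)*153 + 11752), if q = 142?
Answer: 1/27205 ≈ 3.6758e-5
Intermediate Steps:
1/(((26 - 1*67) + q)*153 + 11752) = 1/(((26 - 1*67) + 142)*153 + 11752) = 1/(((26 - 67) + 142)*153 + 11752) = 1/((-41 + 142)*153 + 11752) = 1/(101*153 + 11752) = 1/(15453 + 11752) = 1/27205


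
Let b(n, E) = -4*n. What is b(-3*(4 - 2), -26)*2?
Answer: 48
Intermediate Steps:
b(-3*(4 - 2), -26)*2 = -(-12)*(4 - 2)*2 = -(-12)*2*2 = -4*(-6)*2 = 24*2 = 48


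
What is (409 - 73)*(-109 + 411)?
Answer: 101472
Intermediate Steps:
(409 - 73)*(-109 + 411) = 336*302 = 101472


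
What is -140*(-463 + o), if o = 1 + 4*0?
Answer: 64680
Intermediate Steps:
o = 1 (o = 1 + 0 = 1)
-140*(-463 + o) = -140*(-463 + 1) = -140*(-462) = 64680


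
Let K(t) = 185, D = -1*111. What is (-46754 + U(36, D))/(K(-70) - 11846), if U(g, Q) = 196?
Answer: 46558/11661 ≈ 3.9926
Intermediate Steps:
D = -111
(-46754 + U(36, D))/(K(-70) - 11846) = (-46754 + 196)/(185 - 11846) = -46558/(-11661) = -46558*(-1/11661) = 46558/11661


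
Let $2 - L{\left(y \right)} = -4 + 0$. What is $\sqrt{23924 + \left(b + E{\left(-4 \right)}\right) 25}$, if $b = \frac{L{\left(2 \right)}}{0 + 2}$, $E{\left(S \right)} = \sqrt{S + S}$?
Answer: $\sqrt{23999 + 50 i \sqrt{2}} \approx 154.92 + 0.228 i$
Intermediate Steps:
$L{\left(y \right)} = 6$ ($L{\left(y \right)} = 2 - \left(-4 + 0\right) = 2 - -4 = 2 + 4 = 6$)
$E{\left(S \right)} = \sqrt{2} \sqrt{S}$ ($E{\left(S \right)} = \sqrt{2 S} = \sqrt{2} \sqrt{S}$)
$b = 3$ ($b = \frac{1}{0 + 2} \cdot 6 = \frac{1}{2} \cdot 6 = 3$)
$\sqrt{23924 + \left(b + E{\left(-4 \right)}\right) 25} = \sqrt{23924 + \left(3 + \sqrt{2} \sqrt{-4}\right) 25} = \sqrt{23924 + \left(3 + \sqrt{2} \cdot 2 i\right) 25} = \sqrt{23924 + \left(3 + 2 i \sqrt{2}\right) 25} = \sqrt{23924 + \left(75 + 50 i \sqrt{2}\right)} = \sqrt{23999 + 50 i \sqrt{2}}$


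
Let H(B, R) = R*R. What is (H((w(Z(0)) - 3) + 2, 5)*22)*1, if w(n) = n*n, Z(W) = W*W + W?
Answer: 550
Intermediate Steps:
Z(W) = W + W² (Z(W) = W² + W = W + W²)
w(n) = n²
H(B, R) = R²
(H((w(Z(0)) - 3) + 2, 5)*22)*1 = (5²*22)*1 = (25*22)*1 = 550*1 = 550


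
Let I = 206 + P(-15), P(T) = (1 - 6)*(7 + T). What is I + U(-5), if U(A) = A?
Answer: 241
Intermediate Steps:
P(T) = -35 - 5*T (P(T) = -5*(7 + T) = -35 - 5*T)
I = 246 (I = 206 + (-35 - 5*(-15)) = 206 + (-35 + 75) = 206 + 40 = 246)
I + U(-5) = 246 - 5 = 241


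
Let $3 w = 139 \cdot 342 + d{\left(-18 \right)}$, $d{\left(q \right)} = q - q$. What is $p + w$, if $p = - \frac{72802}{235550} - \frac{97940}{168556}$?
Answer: $\frac{78638024185736}{4962920725} \approx 15845.0$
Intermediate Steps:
$d{\left(q \right)} = 0$
$p = - \frac{4417622614}{4962920725}$ ($p = \left(-72802\right) \frac{1}{235550} - \frac{24485}{42139} = - \frac{36401}{117775} - \frac{24485}{42139} = - \frac{4417622614}{4962920725} \approx -0.89013$)
$w = 15846$ ($w = \frac{139 \cdot 342 + 0}{3} = \frac{47538 + 0}{3} = \frac{1}{3} \cdot 47538 = 15846$)
$p + w = - \frac{4417622614}{4962920725} + 15846 = \frac{78638024185736}{4962920725}$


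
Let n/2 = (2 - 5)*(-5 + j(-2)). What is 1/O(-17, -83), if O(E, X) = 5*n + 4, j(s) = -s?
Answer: 1/94 ≈ 0.010638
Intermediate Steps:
n = 18 (n = 2*((2 - 5)*(-5 - 1*(-2))) = 2*(-3*(-5 + 2)) = 2*(-3*(-3)) = 2*9 = 18)
O(E, X) = 94 (O(E, X) = 5*18 + 4 = 90 + 4 = 94)
1/O(-17, -83) = 1/94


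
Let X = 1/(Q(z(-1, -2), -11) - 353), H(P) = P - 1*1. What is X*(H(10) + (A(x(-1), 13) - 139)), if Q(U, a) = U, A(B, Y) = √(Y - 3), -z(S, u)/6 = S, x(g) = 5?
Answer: 130/347 - √10/347 ≈ 0.36553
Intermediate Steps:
H(P) = -1 + P (H(P) = P - 1 = -1 + P)
z(S, u) = -6*S
A(B, Y) = √(-3 + Y)
X = -1/347 (X = 1/(-6*(-1) - 353) = 1/(6 - 353) = 1/(-347) = -1/347 ≈ -0.0028818)
X*(H(10) + (A(x(-1), 13) - 139)) = -((-1 + 10) + (√(-3 + 13) - 139))/347 = -(9 + (√10 - 139))/347 = -(9 + (-139 + √10))/347 = -(-130 + √10)/347 = 130/347 - √10/347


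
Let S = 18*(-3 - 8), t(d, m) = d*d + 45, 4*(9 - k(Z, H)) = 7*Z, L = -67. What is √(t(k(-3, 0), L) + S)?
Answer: 3*√89/4 ≈ 7.0755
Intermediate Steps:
k(Z, H) = 9 - 7*Z/4
t(d, m) = 45 + d² (t(d, m) = d² + 45 = 45 + d²)
S = -198 (S = 18*(-11) = -198)
√(t(k(-3, 0), L) + S) = √((45 + (9 - 7/4*(-3))²) - 198) = √((45 + (9 + 21/4)²) - 198) = √((45 + (57/4)²) - 198) = √((45 + 3249/16) - 198) = √(3969/16 - 198) = √(801/16) = 3*√89/4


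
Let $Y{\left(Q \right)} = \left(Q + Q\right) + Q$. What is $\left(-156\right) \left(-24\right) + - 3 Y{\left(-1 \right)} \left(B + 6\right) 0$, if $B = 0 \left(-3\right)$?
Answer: $3744$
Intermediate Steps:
$B = 0$
$Y{\left(Q \right)} = 3 Q$ ($Y{\left(Q \right)} = 2 Q + Q = 3 Q$)
$\left(-156\right) \left(-24\right) + - 3 Y{\left(-1 \right)} \left(B + 6\right) 0 = \left(-156\right) \left(-24\right) + - 3 \cdot 3 \left(-1\right) \left(0 + 6\right) 0 = 3744 + - 3 \left(\left(-3\right) 6\right) 0 = 3744 + \left(-3\right) \left(-18\right) 0 = 3744 + 54 \cdot 0 = 3744 + 0 = 3744$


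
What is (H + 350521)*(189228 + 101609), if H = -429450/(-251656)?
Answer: 12827531985791581/125828 ≈ 1.0194e+11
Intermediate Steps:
H = 214725/125828 (H = -429450*(-1/251656) = 214725/125828 ≈ 1.7065)
(H + 350521)*(189228 + 101609) = (214725/125828 + 350521)*(189228 + 101609) = (44105571113/125828)*290837 = 12827531985791581/125828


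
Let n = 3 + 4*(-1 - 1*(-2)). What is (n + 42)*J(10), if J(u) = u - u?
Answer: 0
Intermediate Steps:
J(u) = 0
n = 7 (n = 3 + 4*(-1 + 2) = 3 + 4*1 = 3 + 4 = 7)
(n + 42)*J(10) = (7 + 42)*0 = 49*0 = 0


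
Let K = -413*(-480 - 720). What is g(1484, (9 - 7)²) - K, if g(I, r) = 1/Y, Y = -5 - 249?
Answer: -125882401/254 ≈ -4.9560e+5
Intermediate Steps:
Y = -254
g(I, r) = -1/254 (g(I, r) = 1/(-254) = -1/254)
K = 495600 (K = -413*(-1200) = 495600)
g(1484, (9 - 7)²) - K = -1/254 - 1*495600 = -1/254 - 495600 = -125882401/254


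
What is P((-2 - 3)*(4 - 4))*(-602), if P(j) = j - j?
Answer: 0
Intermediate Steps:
P(j) = 0
P((-2 - 3)*(4 - 4))*(-602) = 0*(-602) = 0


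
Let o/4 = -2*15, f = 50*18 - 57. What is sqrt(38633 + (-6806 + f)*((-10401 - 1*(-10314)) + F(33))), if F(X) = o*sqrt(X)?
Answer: sqrt(557414 + 715560*sqrt(33)) ≈ 2160.6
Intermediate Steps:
f = 843 (f = 900 - 57 = 843)
o = -120 (o = 4*(-2*15) = 4*(-30) = -120)
F(X) = -120*sqrt(X)
sqrt(38633 + (-6806 + f)*((-10401 - 1*(-10314)) + F(33))) = sqrt(38633 + (-6806 + 843)*((-10401 - 1*(-10314)) - 120*sqrt(33))) = sqrt(38633 - 5963*((-10401 + 10314) - 120*sqrt(33))) = sqrt(38633 - 5963*(-87 - 120*sqrt(33))) = sqrt(38633 + (518781 + 715560*sqrt(33))) = sqrt(557414 + 715560*sqrt(33))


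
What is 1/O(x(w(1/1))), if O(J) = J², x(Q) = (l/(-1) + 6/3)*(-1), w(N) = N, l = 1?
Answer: 1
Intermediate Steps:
x(Q) = -1 (x(Q) = (1/(-1) + 6/3)*(-1) = (1*(-1) + 6*(⅓))*(-1) = (-1 + 2)*(-1) = 1*(-1) = -1)
1/O(x(w(1/1))) = 1/((-1)²) = 1/1 = 1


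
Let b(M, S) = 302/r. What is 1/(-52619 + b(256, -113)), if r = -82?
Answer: -41/2157530 ≈ -1.9003e-5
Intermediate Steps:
b(M, S) = -151/41 (b(M, S) = 302/(-82) = 302*(-1/82) = -151/41)
1/(-52619 + b(256, -113)) = 1/(-52619 - 151/41) = 1/(-2157530/41) = -41/2157530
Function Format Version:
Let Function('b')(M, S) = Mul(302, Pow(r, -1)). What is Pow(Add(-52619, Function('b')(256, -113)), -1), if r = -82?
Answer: Rational(-41, 2157530) ≈ -1.9003e-5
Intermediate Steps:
Function('b')(M, S) = Rational(-151, 41) (Function('b')(M, S) = Mul(302, Pow(-82, -1)) = Mul(302, Rational(-1, 82)) = Rational(-151, 41))
Pow(Add(-52619, Function('b')(256, -113)), -1) = Pow(Add(-52619, Rational(-151, 41)), -1) = Pow(Rational(-2157530, 41), -1) = Rational(-41, 2157530)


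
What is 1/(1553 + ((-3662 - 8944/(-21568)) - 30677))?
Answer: -1348/44194969 ≈ -3.0501e-5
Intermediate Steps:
1/(1553 + ((-3662 - 8944/(-21568)) - 30677)) = 1/(1553 + ((-3662 - 8944*(-1/21568)) - 30677)) = 1/(1553 + ((-3662 + 559/1348) - 30677)) = 1/(1553 + (-4935817/1348 - 30677)) = 1/(1553 - 46288413/1348) = 1/(-44194969/1348) = -1348/44194969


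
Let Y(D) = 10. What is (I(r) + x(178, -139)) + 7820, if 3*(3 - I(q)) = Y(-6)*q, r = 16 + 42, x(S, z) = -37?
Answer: 22778/3 ≈ 7592.7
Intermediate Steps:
r = 58
I(q) = 3 - 10*q/3
(I(r) + x(178, -139)) + 7820 = ((3 - 10/3*58) - 37) + 7820 = ((3 - 580/3) - 37) + 7820 = (-571/3 - 37) + 7820 = -682/3 + 7820 = 22778/3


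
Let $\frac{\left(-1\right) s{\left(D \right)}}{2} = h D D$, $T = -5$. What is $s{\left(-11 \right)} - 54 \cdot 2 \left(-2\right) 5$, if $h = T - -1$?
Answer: $2048$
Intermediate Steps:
$h = -4$ ($h = -5 - -1 = -5 + 1 = -4$)
$s{\left(D \right)} = 8 D^{2}$ ($s{\left(D \right)} = - 2 - 4 D D = - 2 \left(- 4 D^{2}\right) = 8 D^{2}$)
$s{\left(-11 \right)} - 54 \cdot 2 \left(-2\right) 5 = 8 \left(-11\right)^{2} - 54 \cdot 2 \left(-2\right) 5 = 8 \cdot 121 - 54 \left(\left(-4\right) 5\right) = 968 - -1080 = 968 + 1080 = 2048$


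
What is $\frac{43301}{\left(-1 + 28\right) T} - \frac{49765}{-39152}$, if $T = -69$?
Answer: $- \frac{1602608557}{72940176} \approx -21.972$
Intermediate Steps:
$\frac{43301}{\left(-1 + 28\right) T} - \frac{49765}{-39152} = \frac{43301}{\left(-1 + 28\right) \left(-69\right)} - \frac{49765}{-39152} = \frac{43301}{27 \left(-69\right)} - - \frac{49765}{39152} = \frac{43301}{-1863} + \frac{49765}{39152} = 43301 \left(- \frac{1}{1863}\right) + \frac{49765}{39152} = - \frac{43301}{1863} + \frac{49765}{39152} = - \frac{1602608557}{72940176}$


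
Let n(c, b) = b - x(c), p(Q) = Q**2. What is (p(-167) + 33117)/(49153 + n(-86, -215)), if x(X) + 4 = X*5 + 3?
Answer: 61006/49369 ≈ 1.2357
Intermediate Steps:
x(X) = -1 + 5*X (x(X) = -4 + (X*5 + 3) = -4 + (5*X + 3) = -4 + (3 + 5*X) = -1 + 5*X)
n(c, b) = 1 + b - 5*c (n(c, b) = b - (-1 + 5*c) = b + (1 - 5*c) = 1 + b - 5*c)
(p(-167) + 33117)/(49153 + n(-86, -215)) = ((-167)**2 + 33117)/(49153 + (1 - 215 - 5*(-86))) = (27889 + 33117)/(49153 + (1 - 215 + 430)) = 61006/(49153 + 216) = 61006/49369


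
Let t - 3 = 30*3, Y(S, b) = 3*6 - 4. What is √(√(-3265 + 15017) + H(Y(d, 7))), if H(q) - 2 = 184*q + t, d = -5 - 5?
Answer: √(2671 + 2*√2938) ≈ 52.720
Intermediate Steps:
d = -10
Y(S, b) = 14 (Y(S, b) = 18 - 4 = 14)
t = 93 (t = 3 + 30*3 = 3 + 90 = 93)
H(q) = 95 + 184*q (H(q) = 2 + (184*q + 93) = 2 + (93 + 184*q) = 95 + 184*q)
√(√(-3265 + 15017) + H(Y(d, 7))) = √(√(-3265 + 15017) + (95 + 184*14)) = √(√11752 + (95 + 2576)) = √(2*√2938 + 2671) = √(2671 + 2*√2938)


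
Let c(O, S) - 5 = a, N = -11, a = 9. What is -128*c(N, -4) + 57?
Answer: -1735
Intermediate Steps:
c(O, S) = 14 (c(O, S) = 5 + 9 = 14)
-128*c(N, -4) + 57 = -128*14 + 57 = -1792 + 57 = -1735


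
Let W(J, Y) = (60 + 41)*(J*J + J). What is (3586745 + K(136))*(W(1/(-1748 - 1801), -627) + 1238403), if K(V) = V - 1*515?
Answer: 7991541382967434190/1799343 ≈ 4.4414e+12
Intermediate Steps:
K(V) = -515 + V (K(V) = V - 515 = -515 + V)
W(J, Y) = 101*J + 101*J² (W(J, Y) = 101*(J² + J) = 101*(J + J²) = 101*J + 101*J²)
(3586745 + K(136))*(W(1/(-1748 - 1801), -627) + 1238403) = (3586745 + (-515 + 136))*(101*(1 + 1/(-1748 - 1801))/(-1748 - 1801) + 1238403) = (3586745 - 379)*(101*(1 + 1/(-3549))/(-3549) + 1238403) = 3586366*(101*(-1/3549)*(1 - 1/3549) + 1238403) = 3586366*(101*(-1/3549)*(3548/3549) + 1238403) = 3586366*(-358348/12595401 + 1238403) = 3586366*(15598182026255/12595401) = 7991541382967434190/1799343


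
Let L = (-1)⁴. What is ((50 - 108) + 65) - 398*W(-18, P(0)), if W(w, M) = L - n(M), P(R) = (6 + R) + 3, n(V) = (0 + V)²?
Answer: 31847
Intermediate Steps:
n(V) = V²
P(R) = 9 + R
L = 1
W(w, M) = 1 - M²
((50 - 108) + 65) - 398*W(-18, P(0)) = ((50 - 108) + 65) - 398*(1 - (9 + 0)²) = (-58 + 65) - 398*(1 - 1*9²) = 7 - 398*(1 - 1*81) = 7 - 398*(1 - 81) = 7 - 398*(-80) = 7 + 31840 = 31847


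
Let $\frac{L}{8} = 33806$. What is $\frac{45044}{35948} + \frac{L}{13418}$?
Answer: $\frac{1290808137}{60293783} \approx 21.409$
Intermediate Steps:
$L = 270448$ ($L = 8 \cdot 33806 = 270448$)
$\frac{45044}{35948} + \frac{L}{13418} = \frac{45044}{35948} + \frac{270448}{13418} = 45044 \cdot \frac{1}{35948} + 270448 \cdot \frac{1}{13418} = \frac{11261}{8987} + \frac{135224}{6709} = \frac{1290808137}{60293783}$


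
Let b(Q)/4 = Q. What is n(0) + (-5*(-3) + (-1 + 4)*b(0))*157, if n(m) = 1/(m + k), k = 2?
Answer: 4711/2 ≈ 2355.5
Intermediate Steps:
b(Q) = 4*Q
n(m) = 1/(2 + m) (n(m) = 1/(m + 2) = 1/(2 + m))
n(0) + (-5*(-3) + (-1 + 4)*b(0))*157 = 1/(2 + 0) + (-5*(-3) + (-1 + 4)*(4*0))*157 = 1/2 + (15 + 3*0)*157 = 1/2 + (15 + 0)*157 = 1/2 + 15*157 = 1/2 + 2355 = 4711/2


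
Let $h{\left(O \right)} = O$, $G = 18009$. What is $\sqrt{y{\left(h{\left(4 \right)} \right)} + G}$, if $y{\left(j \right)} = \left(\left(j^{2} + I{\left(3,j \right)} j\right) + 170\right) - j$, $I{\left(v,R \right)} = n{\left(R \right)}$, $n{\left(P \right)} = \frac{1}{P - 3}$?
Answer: $\sqrt{18195} \approx 134.89$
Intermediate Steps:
$n{\left(P \right)} = \frac{1}{-3 + P}$
$I{\left(v,R \right)} = \frac{1}{-3 + R}$
$y{\left(j \right)} = 170 + j^{2} - j + \frac{j}{-3 + j}$ ($y{\left(j \right)} = \left(\left(j^{2} + \frac{j}{-3 + j}\right) + 170\right) - j = \left(170 + j^{2} + \frac{j}{-3 + j}\right) - j = 170 + j^{2} - j + \frac{j}{-3 + j}$)
$\sqrt{y{\left(h{\left(4 \right)} \right)} + G} = \sqrt{\frac{4 + \left(-3 + 4\right) \left(170 + 4^{2} - 4\right)}{-3 + 4} + 18009} = \sqrt{\frac{4 + 1 \left(170 + 16 - 4\right)}{1} + 18009} = \sqrt{1 \left(4 + 1 \cdot 182\right) + 18009} = \sqrt{1 \left(4 + 182\right) + 18009} = \sqrt{1 \cdot 186 + 18009} = \sqrt{186 + 18009} = \sqrt{18195}$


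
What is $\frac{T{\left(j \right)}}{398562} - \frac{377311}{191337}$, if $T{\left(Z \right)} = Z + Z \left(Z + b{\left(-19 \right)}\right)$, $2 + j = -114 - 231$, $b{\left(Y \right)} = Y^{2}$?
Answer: $- \frac{50459245289}{25419885798} \approx -1.985$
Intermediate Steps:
$j = -347$ ($j = -2 - 345 = -347$)
$T{\left(Z \right)} = Z + Z \left(361 + Z\right)$ ($T{\left(Z \right)} = Z + Z \left(Z + \left(-19\right)^{2}\right) = Z + Z \left(Z + 361\right) = Z + Z \left(361 + Z\right)$)
$\frac{T{\left(j \right)}}{398562} - \frac{377311}{191337} = \frac{\left(-347\right) \left(362 - 347\right)}{398562} - \frac{377311}{191337} = \left(-347\right) 15 \cdot \frac{1}{398562} - \frac{377311}{191337} = \left(-5205\right) \frac{1}{398562} - \frac{377311}{191337} = - \frac{1735}{132854} - \frac{377311}{191337} = - \frac{50459245289}{25419885798}$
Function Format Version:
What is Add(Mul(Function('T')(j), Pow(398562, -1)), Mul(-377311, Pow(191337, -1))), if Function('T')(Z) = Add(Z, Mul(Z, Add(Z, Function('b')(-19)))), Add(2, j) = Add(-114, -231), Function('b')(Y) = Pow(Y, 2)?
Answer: Rational(-50459245289, 25419885798) ≈ -1.9850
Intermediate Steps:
j = -347 (j = Add(-2, Add(-114, -231)) = Add(-2, -345) = -347)
Function('T')(Z) = Add(Z, Mul(Z, Add(361, Z))) (Function('T')(Z) = Add(Z, Mul(Z, Add(Z, Pow(-19, 2)))) = Add(Z, Mul(Z, Add(Z, 361))) = Add(Z, Mul(Z, Add(361, Z))))
Add(Mul(Function('T')(j), Pow(398562, -1)), Mul(-377311, Pow(191337, -1))) = Add(Mul(Mul(-347, Add(362, -347)), Pow(398562, -1)), Mul(-377311, Pow(191337, -1))) = Add(Mul(Mul(-347, 15), Rational(1, 398562)), Mul(-377311, Rational(1, 191337))) = Add(Mul(-5205, Rational(1, 398562)), Rational(-377311, 191337)) = Add(Rational(-1735, 132854), Rational(-377311, 191337)) = Rational(-50459245289, 25419885798)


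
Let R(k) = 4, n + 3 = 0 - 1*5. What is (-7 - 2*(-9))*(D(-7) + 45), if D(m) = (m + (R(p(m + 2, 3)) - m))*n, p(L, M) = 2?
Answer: 143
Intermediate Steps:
n = -8 (n = -3 + (0 - 1*5) = -3 + (0 - 5) = -3 - 5 = -8)
D(m) = -32 (D(m) = (m + (4 - m))*(-8) = 4*(-8) = -32)
(-7 - 2*(-9))*(D(-7) + 45) = (-7 - 2*(-9))*(-32 + 45) = (-7 + 18)*13 = 11*13 = 143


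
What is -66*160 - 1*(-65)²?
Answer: -14785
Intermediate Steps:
-66*160 - 1*(-65)² = -10560 - 1*4225 = -10560 - 4225 = -14785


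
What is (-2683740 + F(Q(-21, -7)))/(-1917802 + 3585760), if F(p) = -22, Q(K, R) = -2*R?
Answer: -1341881/833979 ≈ -1.6090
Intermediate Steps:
(-2683740 + F(Q(-21, -7)))/(-1917802 + 3585760) = (-2683740 - 22)/(-1917802 + 3585760) = -2683762/1667958 = -2683762*1/1667958 = -1341881/833979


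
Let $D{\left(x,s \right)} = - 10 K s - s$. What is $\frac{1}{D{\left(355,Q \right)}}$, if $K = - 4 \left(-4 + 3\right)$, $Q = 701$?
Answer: $- \frac{1}{28741} \approx -3.4794 \cdot 10^{-5}$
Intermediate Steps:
$K = 4$ ($K = \left(-4\right) \left(-1\right) = 4$)
$D{\left(x,s \right)} = - 41 s$ ($D{\left(x,s \right)} = \left(-10\right) 4 s - s = - 40 s - s = - 41 s$)
$\frac{1}{D{\left(355,Q \right)}} = \frac{1}{\left(-41\right) 701} = \frac{1}{-28741} = - \frac{1}{28741}$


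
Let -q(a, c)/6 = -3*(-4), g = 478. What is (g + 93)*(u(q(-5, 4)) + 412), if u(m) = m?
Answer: 194140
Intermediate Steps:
q(a, c) = -72 (q(a, c) = -(-18)*(-4) = -6*12 = -72)
(g + 93)*(u(q(-5, 4)) + 412) = (478 + 93)*(-72 + 412) = 571*340 = 194140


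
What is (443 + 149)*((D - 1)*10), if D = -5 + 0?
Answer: -35520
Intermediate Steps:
D = -5
(443 + 149)*((D - 1)*10) = (443 + 149)*((-5 - 1)*10) = 592*(-6*10) = 592*(-60) = -35520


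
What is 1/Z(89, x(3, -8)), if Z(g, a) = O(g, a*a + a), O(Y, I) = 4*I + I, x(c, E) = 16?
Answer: 1/1360 ≈ 0.00073529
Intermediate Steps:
O(Y, I) = 5*I
Z(g, a) = 5*a + 5*a**2 (Z(g, a) = 5*(a*a + a) = 5*(a**2 + a) = 5*(a + a**2) = 5*a + 5*a**2)
1/Z(89, x(3, -8)) = 1/(5*16*(1 + 16)) = 1/(5*16*17) = 1/1360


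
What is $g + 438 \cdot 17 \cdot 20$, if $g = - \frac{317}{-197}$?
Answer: $\frac{29337557}{197} \approx 1.4892 \cdot 10^{5}$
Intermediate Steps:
$g = \frac{317}{197}$ ($g = \left(-317\right) \left(- \frac{1}{197}\right) = \frac{317}{197} \approx 1.6091$)
$g + 438 \cdot 17 \cdot 20 = \frac{317}{197} + 438 \cdot 17 \cdot 20 = \frac{317}{197} + 438 \cdot 340 = \frac{317}{197} + 148920 = \frac{29337557}{197}$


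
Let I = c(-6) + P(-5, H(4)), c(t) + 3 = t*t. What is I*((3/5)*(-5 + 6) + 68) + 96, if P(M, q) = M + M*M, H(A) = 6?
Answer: 18659/5 ≈ 3731.8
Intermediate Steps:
c(t) = -3 + t² (c(t) = -3 + t*t = -3 + t²)
P(M, q) = M + M²
I = 53 (I = (-3 + (-6)²) - 5*(1 - 5) = (-3 + 36) - 5*(-4) = 33 + 20 = 53)
I*((3/5)*(-5 + 6) + 68) + 96 = 53*((3/5)*(-5 + 6) + 68) + 96 = 53*((3*(⅕))*1 + 68) + 96 = 53*((⅗)*1 + 68) + 96 = 53*(⅗ + 68) + 96 = 53*(343/5) + 96 = 18179/5 + 96 = 18659/5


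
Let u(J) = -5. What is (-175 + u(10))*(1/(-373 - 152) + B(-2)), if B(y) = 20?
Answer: -125988/35 ≈ -3599.7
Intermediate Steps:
(-175 + u(10))*(1/(-373 - 152) + B(-2)) = (-175 - 5)*(1/(-373 - 152) + 20) = -180*(1/(-525) + 20) = -180*(-1/525 + 20) = -180*10499/525 = -125988/35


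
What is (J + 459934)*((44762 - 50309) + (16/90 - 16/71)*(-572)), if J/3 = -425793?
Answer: 2883246390569/639 ≈ 4.5121e+9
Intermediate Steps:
J = -1277379 (J = 3*(-425793) = -1277379)
(J + 459934)*((44762 - 50309) + (16/90 - 16/71)*(-572)) = (-1277379 + 459934)*((44762 - 50309) + (16/90 - 16/71)*(-572)) = -817445*(-5547 + (16*(1/90) - 16*1/71)*(-572)) = -817445*(-5547 + (8/45 - 16/71)*(-572)) = -817445*(-5547 - 152/3195*(-572)) = -817445*(-5547 + 86944/3195) = -817445*(-17635721/3195) = 2883246390569/639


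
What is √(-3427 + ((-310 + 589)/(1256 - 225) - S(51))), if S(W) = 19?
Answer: I*√3662675957/1031 ≈ 58.7*I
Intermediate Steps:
√(-3427 + ((-310 + 589)/(1256 - 225) - S(51))) = √(-3427 + ((-310 + 589)/(1256 - 225) - 1*19)) = √(-3427 + (279/1031 - 19)) = √(-3427 - 19310/1031) = √(-3552547/1031) = I*√3662675957/1031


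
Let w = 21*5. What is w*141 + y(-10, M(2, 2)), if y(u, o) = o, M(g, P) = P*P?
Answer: 14809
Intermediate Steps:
M(g, P) = P**2
w = 105
w*141 + y(-10, M(2, 2)) = 105*141 + 2**2 = 14805 + 4 = 14809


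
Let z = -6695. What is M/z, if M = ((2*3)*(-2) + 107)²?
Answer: -1805/1339 ≈ -1.3480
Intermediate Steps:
M = 9025 (M = (6*(-2) + 107)² = (-12 + 107)² = 95² = 9025)
M/z = 9025/(-6695) = 9025*(-1/6695) = -1805/1339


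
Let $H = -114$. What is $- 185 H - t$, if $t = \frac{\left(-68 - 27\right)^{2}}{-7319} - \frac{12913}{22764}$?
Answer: $\frac{3514098865787}{166609716} \approx 21092.0$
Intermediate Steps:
$t = - \frac{299955347}{166609716}$ ($t = \left(-95\right)^{2} \left(- \frac{1}{7319}\right) - \frac{12913}{22764} = 9025 \left(- \frac{1}{7319}\right) - \frac{12913}{22764} = - \frac{9025}{7319} - \frac{12913}{22764} = - \frac{299955347}{166609716} \approx -1.8003$)
$- 185 H - t = \left(-185\right) \left(-114\right) - - \frac{299955347}{166609716} = 21090 + \frac{299955347}{166609716} = \frac{3514098865787}{166609716}$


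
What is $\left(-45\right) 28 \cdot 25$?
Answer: $-31500$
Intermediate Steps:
$\left(-45\right) 28 \cdot 25 = \left(-1260\right) 25 = -31500$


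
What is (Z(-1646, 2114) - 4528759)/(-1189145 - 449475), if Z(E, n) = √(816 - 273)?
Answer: 4528759/1638620 - √543/1638620 ≈ 2.7637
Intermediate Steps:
Z(E, n) = √543
(Z(-1646, 2114) - 4528759)/(-1189145 - 449475) = (√543 - 4528759)/(-1189145 - 449475) = (-4528759 + √543)/(-1638620) = (-4528759 + √543)*(-1/1638620) = 4528759/1638620 - √543/1638620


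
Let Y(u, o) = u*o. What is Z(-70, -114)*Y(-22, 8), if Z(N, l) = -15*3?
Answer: 7920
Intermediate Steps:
Z(N, l) = -45
Y(u, o) = o*u
Z(-70, -114)*Y(-22, 8) = -360*(-22) = -45*(-176) = 7920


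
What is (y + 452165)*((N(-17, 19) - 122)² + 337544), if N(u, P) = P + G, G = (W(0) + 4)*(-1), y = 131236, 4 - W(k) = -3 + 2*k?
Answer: 204505386540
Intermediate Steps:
W(k) = 7 - 2*k (W(k) = 4 - (-3 + 2*k) = 4 + (3 - 2*k) = 7 - 2*k)
G = -11 (G = ((7 - 2*0) + 4)*(-1) = ((7 + 0) + 4)*(-1) = (7 + 4)*(-1) = 11*(-1) = -11)
N(u, P) = -11 + P (N(u, P) = P - 11 = -11 + P)
(y + 452165)*((N(-17, 19) - 122)² + 337544) = (131236 + 452165)*(((-11 + 19) - 122)² + 337544) = 583401*((8 - 122)² + 337544) = 583401*((-114)² + 337544) = 583401*(12996 + 337544) = 583401*350540 = 204505386540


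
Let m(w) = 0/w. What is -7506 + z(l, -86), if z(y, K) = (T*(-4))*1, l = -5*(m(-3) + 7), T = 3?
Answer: -7518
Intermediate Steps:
m(w) = 0
l = -35 (l = -5*(0 + 7) = -5*7 = -35)
z(y, K) = -12 (z(y, K) = (3*(-4))*1 = -12*1 = -12)
-7506 + z(l, -86) = -7506 - 12 = -7518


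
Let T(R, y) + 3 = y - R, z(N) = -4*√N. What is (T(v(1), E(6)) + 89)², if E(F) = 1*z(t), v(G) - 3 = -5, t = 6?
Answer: 7840 - 704*√6 ≈ 6115.6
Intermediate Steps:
v(G) = -2 (v(G) = 3 - 5 = -2)
E(F) = -4*√6 (E(F) = 1*(-4*√6) = -4*√6)
T(R, y) = -3 + y - R (T(R, y) = -3 + (y - R) = -3 + y - R)
(T(v(1), E(6)) + 89)² = ((-3 - 4*√6 - 1*(-2)) + 89)² = ((-3 - 4*√6 + 2) + 89)² = ((-1 - 4*√6) + 89)² = (88 - 4*√6)²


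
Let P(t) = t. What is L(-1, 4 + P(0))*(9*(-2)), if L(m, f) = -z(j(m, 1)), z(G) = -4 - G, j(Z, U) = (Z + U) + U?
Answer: -90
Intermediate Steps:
j(Z, U) = Z + 2*U (j(Z, U) = (U + Z) + U = Z + 2*U)
L(m, f) = 6 + m (L(m, f) = -(-4 - (m + 2*1)) = -(-4 - (m + 2)) = -(-4 - (2 + m)) = -(-4 + (-2 - m)) = -(-6 - m) = 6 + m)
L(-1, 4 + P(0))*(9*(-2)) = (6 - 1)*(9*(-2)) = 5*(-18) = -90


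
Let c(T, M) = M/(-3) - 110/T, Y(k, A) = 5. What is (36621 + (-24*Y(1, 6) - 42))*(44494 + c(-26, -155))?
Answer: 21115181238/13 ≈ 1.6242e+9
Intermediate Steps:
c(T, M) = -110/T - M/3 (c(T, M) = M*(-1/3) - 110/T = -M/3 - 110/T = -110/T - M/3)
(36621 + (-24*Y(1, 6) - 42))*(44494 + c(-26, -155)) = (36621 + (-24*5 - 42))*(44494 + (-110/(-26) - 1/3*(-155))) = (36621 + (-120 - 42))*(44494 + (-110*(-1/26) + 155/3)) = (36621 - 162)*(44494 + (55/13 + 155/3)) = 36459*(44494 + 2180/39) = 36459*(1737446/39) = 21115181238/13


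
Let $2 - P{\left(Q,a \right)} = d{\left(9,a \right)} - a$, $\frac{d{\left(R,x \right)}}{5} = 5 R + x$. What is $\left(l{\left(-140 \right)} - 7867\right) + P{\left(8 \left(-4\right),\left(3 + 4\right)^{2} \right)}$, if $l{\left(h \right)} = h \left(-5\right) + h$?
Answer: $-7726$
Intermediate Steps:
$d{\left(R,x \right)} = 5 x + 25 R$ ($d{\left(R,x \right)} = 5 \left(5 R + x\right) = 5 \left(x + 5 R\right) = 5 x + 25 R$)
$P{\left(Q,a \right)} = -223 - 4 a$ ($P{\left(Q,a \right)} = 2 - \left(\left(5 a + 25 \cdot 9\right) - a\right) = 2 - \left(\left(5 a + 225\right) - a\right) = 2 - \left(\left(225 + 5 a\right) - a\right) = 2 - \left(225 + 4 a\right) = -223 - 4 a$)
$l{\left(h \right)} = - 4 h$ ($l{\left(h \right)} = - 5 h + h = - 4 h$)
$\left(l{\left(-140 \right)} - 7867\right) + P{\left(8 \left(-4\right),\left(3 + 4\right)^{2} \right)} = \left(\left(-4\right) \left(-140\right) - 7867\right) - \left(223 + 4 \left(3 + 4\right)^{2}\right) = \left(560 - 7867\right) - \left(223 + 4 \cdot 7^{2}\right) = -7307 - 419 = -7726$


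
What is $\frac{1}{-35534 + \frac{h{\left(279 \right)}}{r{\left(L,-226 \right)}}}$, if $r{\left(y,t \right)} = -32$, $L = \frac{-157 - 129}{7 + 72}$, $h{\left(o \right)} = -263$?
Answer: $- \frac{32}{1136825} \approx -2.8149 \cdot 10^{-5}$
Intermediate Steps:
$L = - \frac{286}{79} \approx -3.6203$
$\frac{1}{-35534 + \frac{h{\left(279 \right)}}{r{\left(L,-226 \right)}}} = \frac{1}{-35534 - \frac{263}{-32}} = \frac{1}{-35534 - - \frac{263}{32}} = \frac{1}{-35534 + \frac{263}{32}} = \frac{1}{- \frac{1136825}{32}} = - \frac{32}{1136825}$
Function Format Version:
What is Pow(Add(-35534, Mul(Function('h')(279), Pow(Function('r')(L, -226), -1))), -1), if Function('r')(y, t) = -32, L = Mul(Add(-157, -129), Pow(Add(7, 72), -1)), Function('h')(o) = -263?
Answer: Rational(-32, 1136825) ≈ -2.8149e-5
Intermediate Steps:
L = Rational(-286, 79) (L = Mul(-286, Pow(79, -1)) = Mul(-286, Rational(1, 79)) = Rational(-286, 79) ≈ -3.6203)
Pow(Add(-35534, Mul(Function('h')(279), Pow(Function('r')(L, -226), -1))), -1) = Pow(Add(-35534, Mul(-263, Pow(-32, -1))), -1) = Pow(Add(-35534, Mul(-263, Rational(-1, 32))), -1) = Pow(Add(-35534, Rational(263, 32)), -1) = Pow(Rational(-1136825, 32), -1) = Rational(-32, 1136825)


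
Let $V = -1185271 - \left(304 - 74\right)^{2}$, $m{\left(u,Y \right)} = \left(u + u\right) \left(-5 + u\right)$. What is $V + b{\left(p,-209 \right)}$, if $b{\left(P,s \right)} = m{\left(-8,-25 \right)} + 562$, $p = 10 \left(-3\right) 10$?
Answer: $-1237401$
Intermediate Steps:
$p = -300$ ($p = \left(-30\right) 10 = -300$)
$m{\left(u,Y \right)} = 2 u \left(-5 + u\right)$
$b{\left(P,s \right)} = 770$ ($b{\left(P,s \right)} = 2 \left(-8\right) \left(-5 - 8\right) + 562 = 2 \left(-8\right) \left(-13\right) + 562 = 208 + 562 = 770$)
$V = -1238171$ ($V = -1185271 - 230^{2} = -1185271 - 52900 = -1238171$)
$V + b{\left(p,-209 \right)} = -1238171 + 770 = -1237401$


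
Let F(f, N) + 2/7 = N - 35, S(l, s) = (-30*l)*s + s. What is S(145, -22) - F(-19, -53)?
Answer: 670364/7 ≈ 95766.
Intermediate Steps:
S(l, s) = s - 30*l*s (S(l, s) = -30*l*s + s = s - 30*l*s)
F(f, N) = -247/7 + N (F(f, N) = -2/7 + (N - 35) = -2/7 + (-35 + N) = -247/7 + N)
S(145, -22) - F(-19, -53) = -22*(1 - 30*145) - (-247/7 - 53) = -22*(1 - 4350) - 1*(-618/7) = -22*(-4349) + 618/7 = 95678 + 618/7 = 670364/7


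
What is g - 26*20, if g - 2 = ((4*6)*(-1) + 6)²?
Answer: -194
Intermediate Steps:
g = 326 (g = 2 + ((4*6)*(-1) + 6)² = 2 + (24*(-1) + 6)² = 2 + (-24 + 6)² = 2 + (-18)² = 2 + 324 = 326)
g - 26*20 = 326 - 26*20 = 326 - 520 = -194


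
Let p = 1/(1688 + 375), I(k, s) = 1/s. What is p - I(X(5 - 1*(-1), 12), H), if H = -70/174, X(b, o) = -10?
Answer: 179516/72205 ≈ 2.4862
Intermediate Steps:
H = -35/87 (H = -70*1/174 = -35/87 ≈ -0.40230)
p = 1/2063 ≈ 0.00048473
p - I(X(5 - 1*(-1), 12), H) = 1/2063 - 1/(-35/87) = 1/2063 - 1*(-87/35) = 1/2063 + 87/35 = 179516/72205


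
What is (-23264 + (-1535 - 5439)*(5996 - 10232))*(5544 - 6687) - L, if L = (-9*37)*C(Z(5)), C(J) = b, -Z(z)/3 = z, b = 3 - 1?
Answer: -33739759134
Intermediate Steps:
b = 2
Z(z) = -3*z
C(J) = 2
L = -666 (L = -9*37*2 = -333*2 = -666)
(-23264 + (-1535 - 5439)*(5996 - 10232))*(5544 - 6687) - L = (-23264 + (-1535 - 5439)*(5996 - 10232))*(5544 - 6687) - 1*(-666) = (-23264 - 6974*(-4236))*(-1143) + 666 = (-23264 + 29541864)*(-1143) + 666 = 29518600*(-1143) + 666 = -33739759800 + 666 = -33739759134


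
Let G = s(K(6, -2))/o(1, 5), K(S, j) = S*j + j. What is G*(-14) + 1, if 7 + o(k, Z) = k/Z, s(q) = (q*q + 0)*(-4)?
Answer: -27423/17 ≈ -1613.1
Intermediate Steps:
K(S, j) = j + S*j
s(q) = -4*q**2 (s(q) = (q**2 + 0)*(-4) = q**2*(-4) = -4*q**2)
o(k, Z) = -7 + k/Z
G = 1960/17 (G = (-4*4*(1 + 6)**2)/(-7 + 1/5) = (-4*(-2*7)**2)/(-7 + 1*(1/5)) = (-4*(-14)**2)/(-7 + 1/5) = (-4*196)/(-34/5) = -784*(-5/34) = 1960/17 ≈ 115.29)
G*(-14) + 1 = (1960/17)*(-14) + 1 = -27440/17 + 1 = -27423/17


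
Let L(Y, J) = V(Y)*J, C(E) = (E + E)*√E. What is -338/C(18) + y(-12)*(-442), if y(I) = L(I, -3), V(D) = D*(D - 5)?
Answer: 270504 - 169*√2/108 ≈ 2.7050e+5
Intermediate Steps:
V(D) = D*(-5 + D)
C(E) = 2*E^(3/2) (C(E) = (2*E)*√E = 2*E^(3/2))
L(Y, J) = J*Y*(-5 + Y) (L(Y, J) = (Y*(-5 + Y))*J = J*Y*(-5 + Y))
y(I) = -3*I*(-5 + I)
-338/C(18) + y(-12)*(-442) = -338*√2/216 + (3*(-12)*(5 - 1*(-12)))*(-442) = -338*√2/216 + (3*(-12)*(5 + 12))*(-442) = -338*√2/216 + (3*(-12)*17)*(-442) = -169*√2/108 - 612*(-442) = -169*√2/108 + 270504 = 270504 - 169*√2/108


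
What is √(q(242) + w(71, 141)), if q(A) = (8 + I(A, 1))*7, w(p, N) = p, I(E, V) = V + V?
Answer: √141 ≈ 11.874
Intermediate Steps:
I(E, V) = 2*V
q(A) = 70 (q(A) = (8 + 2*1)*7 = (8 + 2)*7 = 10*7 = 70)
√(q(242) + w(71, 141)) = √(70 + 71) = √141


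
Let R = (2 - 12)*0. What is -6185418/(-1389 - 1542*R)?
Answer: 2061806/463 ≈ 4453.1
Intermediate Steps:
R = 0 (R = -10*0 = 0)
-6185418/(-1389 - 1542*R) = -6185418/(-1389 - 1542*0) = -6185418/(-1389 + 0) = -6185418/(-1389) = -6185418*(-1/1389) = 2061806/463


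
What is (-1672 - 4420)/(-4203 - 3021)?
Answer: 1523/1806 ≈ 0.84330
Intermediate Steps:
(-1672 - 4420)/(-4203 - 3021) = -6092/(-7224) = -6092*(-1/7224) = 1523/1806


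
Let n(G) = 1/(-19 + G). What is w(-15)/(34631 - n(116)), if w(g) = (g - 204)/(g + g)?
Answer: 7081/33592060 ≈ 0.00021079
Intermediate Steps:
w(g) = (-204 + g)/(2*g) (w(g) = (-204 + g)/((2*g)) = (-204 + g)*(1/(2*g)) = (-204 + g)/(2*g))
w(-15)/(34631 - n(116)) = ((1/2)*(-204 - 15)/(-15))/(34631 - 1/(-19 + 116)) = ((1/2)*(-1/15)*(-219))/(34631 - 1/97) = 73/(10*(34631 - 1*1/97)) = 73/(10*(34631 - 1/97)) = 73/(10*(3359206/97)) = (73/10)*(97/3359206) = 7081/33592060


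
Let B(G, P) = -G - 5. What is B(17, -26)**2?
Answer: 484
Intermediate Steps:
B(G, P) = -5 - G
B(17, -26)**2 = (-5 - 1*17)**2 = (-5 - 17)**2 = (-22)**2 = 484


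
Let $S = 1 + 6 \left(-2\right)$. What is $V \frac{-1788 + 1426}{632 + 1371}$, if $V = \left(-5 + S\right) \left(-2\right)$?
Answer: $- \frac{11584}{2003} \approx -5.7833$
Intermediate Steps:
$S = -11$ ($S = 1 - 12 = -11$)
$V = 32$ ($V = \left(-5 - 11\right) \left(-2\right) = \left(-16\right) \left(-2\right) = 32$)
$V \frac{-1788 + 1426}{632 + 1371} = 32 \frac{-1788 + 1426}{632 + 1371} = 32 \left(- \frac{362}{2003}\right) = - \frac{11584}{2003}$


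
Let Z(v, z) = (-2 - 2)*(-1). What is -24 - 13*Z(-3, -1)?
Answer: -76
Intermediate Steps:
Z(v, z) = 4 (Z(v, z) = -4*(-1) = 4)
-24 - 13*Z(-3, -1) = -24 - 13*4 = -24 - 52 = -76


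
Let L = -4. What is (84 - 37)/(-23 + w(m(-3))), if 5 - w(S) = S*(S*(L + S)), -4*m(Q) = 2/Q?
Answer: -10152/3865 ≈ -2.6266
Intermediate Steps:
m(Q) = -1/(2*Q)
w(S) = 5 - S²*(-4 + S) (w(S) = 5 - S*S*(-4 + S) = 5 - S²*(-4 + S))
(84 - 37)/(-23 + w(m(-3))) = (84 - 37)/(-23 + (5 - (-½/(-3))³ + 4*(-½/(-3))²)) = 47/(-23 + (5 - (-½*(-⅓))³ + 4*(-½*(-⅓))²)) = 47/(-23 + (5 - (⅙)³ + 4*(⅙)²)) = 47/(-23 + (5 - 1*1/216 + 4*(1/36))) = 47/(-23 + (5 - 1/216 + ⅑)) = 47/(-23 + 1103/216) = 47/(-3865/216) = 47*(-216/3865) = -10152/3865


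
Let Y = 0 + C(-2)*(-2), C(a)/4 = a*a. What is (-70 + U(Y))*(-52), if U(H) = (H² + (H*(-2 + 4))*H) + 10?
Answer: -156624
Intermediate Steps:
C(a) = 4*a² (C(a) = 4*(a*a) = 4*a²)
Y = -32 (Y = 0 + (4*(-2)²)*(-2) = 0 + (4*4)*(-2) = 0 + 16*(-2) = 0 - 32 = -32)
U(H) = 10 + 3*H² (U(H) = (H² + (H*2)*H) + 10 = (H² + (2*H)*H) + 10 = (H² + 2*H²) + 10 = 3*H² + 10 = 10 + 3*H²)
(-70 + U(Y))*(-52) = (-70 + (10 + 3*(-32)²))*(-52) = (-70 + (10 + 3*1024))*(-52) = (-70 + (10 + 3072))*(-52) = (-70 + 3082)*(-52) = 3012*(-52) = -156624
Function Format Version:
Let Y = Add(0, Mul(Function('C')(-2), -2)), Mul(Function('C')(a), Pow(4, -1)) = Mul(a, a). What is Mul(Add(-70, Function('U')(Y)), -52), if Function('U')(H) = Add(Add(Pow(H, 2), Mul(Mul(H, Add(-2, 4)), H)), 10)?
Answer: -156624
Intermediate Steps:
Function('C')(a) = Mul(4, Pow(a, 2)) (Function('C')(a) = Mul(4, Mul(a, a)) = Mul(4, Pow(a, 2)))
Y = -32 (Y = Add(0, Mul(Mul(4, Pow(-2, 2)), -2)) = Add(0, Mul(Mul(4, 4), -2)) = Add(0, Mul(16, -2)) = Add(0, -32) = -32)
Function('U')(H) = Add(10, Mul(3, Pow(H, 2))) (Function('U')(H) = Add(Add(Pow(H, 2), Mul(Mul(H, 2), H)), 10) = Add(Add(Pow(H, 2), Mul(Mul(2, H), H)), 10) = Add(Add(Pow(H, 2), Mul(2, Pow(H, 2))), 10) = Add(Mul(3, Pow(H, 2)), 10) = Add(10, Mul(3, Pow(H, 2))))
Mul(Add(-70, Function('U')(Y)), -52) = Mul(Add(-70, Add(10, Mul(3, Pow(-32, 2)))), -52) = Mul(Add(-70, Add(10, Mul(3, 1024))), -52) = Mul(Add(-70, Add(10, 3072)), -52) = Mul(Add(-70, 3082), -52) = Mul(3012, -52) = -156624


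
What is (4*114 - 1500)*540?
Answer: -563760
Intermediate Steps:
(4*114 - 1500)*540 = (456 - 1500)*540 = -1044*540 = -563760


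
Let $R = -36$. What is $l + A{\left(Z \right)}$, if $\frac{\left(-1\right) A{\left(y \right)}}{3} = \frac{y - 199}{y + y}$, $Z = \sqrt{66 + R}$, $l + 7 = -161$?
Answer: $- \frac{339}{2} + \frac{199 \sqrt{30}}{20} \approx -115.0$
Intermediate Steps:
$l = -168$ ($l = -7 - 161 = -168$)
$Z = \sqrt{30}$ ($Z = \sqrt{66 - 36} = \sqrt{30} \approx 5.4772$)
$A{\left(y \right)} = - \frac{3 \left(-199 + y\right)}{2 y}$ ($A{\left(y \right)} = - 3 \frac{y - 199}{y + y} = - 3 \frac{-199 + y}{2 y} = - \frac{3 \left(-199 + y\right)}{2 y}$)
$l + A{\left(Z \right)} = -168 + \frac{3 \left(199 - \sqrt{30}\right)}{2 \sqrt{30}} = -168 + \frac{3 \frac{\sqrt{30}}{30} \left(199 - \sqrt{30}\right)}{2} = -168 + \frac{\sqrt{30} \left(199 - \sqrt{30}\right)}{20}$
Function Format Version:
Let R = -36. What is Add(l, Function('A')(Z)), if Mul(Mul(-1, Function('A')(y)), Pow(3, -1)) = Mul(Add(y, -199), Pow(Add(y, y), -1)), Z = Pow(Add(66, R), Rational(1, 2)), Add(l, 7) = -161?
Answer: Add(Rational(-339, 2), Mul(Rational(199, 20), Pow(30, Rational(1, 2)))) ≈ -115.00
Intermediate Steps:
l = -168 (l = Add(-7, -161) = -168)
Z = Pow(30, Rational(1, 2)) (Z = Pow(Add(66, -36), Rational(1, 2)) = Pow(30, Rational(1, 2)) ≈ 5.4772)
Function('A')(y) = Mul(Rational(-3, 2), Pow(y, -1), Add(-199, y)) (Function('A')(y) = Mul(-3, Mul(Add(y, -199), Pow(Add(y, y), -1))) = Mul(-3, Mul(Add(-199, y), Pow(Mul(2, y), -1))) = Mul(-3, Mul(Add(-199, y), Mul(Rational(1, 2), Pow(y, -1)))) = Mul(-3, Mul(Rational(1, 2), Pow(y, -1), Add(-199, y))) = Mul(Rational(-3, 2), Pow(y, -1), Add(-199, y)))
Add(l, Function('A')(Z)) = Add(-168, Mul(Rational(3, 2), Pow(Pow(30, Rational(1, 2)), -1), Add(199, Mul(-1, Pow(30, Rational(1, 2)))))) = Add(-168, Mul(Rational(3, 2), Mul(Rational(1, 30), Pow(30, Rational(1, 2))), Add(199, Mul(-1, Pow(30, Rational(1, 2)))))) = Add(-168, Mul(Rational(1, 20), Pow(30, Rational(1, 2)), Add(199, Mul(-1, Pow(30, Rational(1, 2))))))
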